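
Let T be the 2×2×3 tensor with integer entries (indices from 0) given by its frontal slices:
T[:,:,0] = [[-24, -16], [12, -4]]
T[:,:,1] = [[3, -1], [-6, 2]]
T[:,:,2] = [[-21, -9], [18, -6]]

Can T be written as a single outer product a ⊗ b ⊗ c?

The mode-2 unfolding of T (rows indexed by j, columns by (i,k) = (0,0), (0,1), (0,2), (1,0), (1,1), (1,2)) is [[-24, 3, -21, 12, -6, 18], [-16, -1, -9, -4, 2, -6]].
There the 2×2 minor on rows j ∈ {0, 1}, columns (i,k) ∈ {(0,0), (0,1)} is det [[-24, 3], [-16, -1]] = 72 ≠ 0, so this unfolding has rank ≥ 2; CP rank is at least every unfolding rank, so rank(T) ≥ 2.
In particular rank(T) ≥ 2 > 1, so T is not rank-1.

No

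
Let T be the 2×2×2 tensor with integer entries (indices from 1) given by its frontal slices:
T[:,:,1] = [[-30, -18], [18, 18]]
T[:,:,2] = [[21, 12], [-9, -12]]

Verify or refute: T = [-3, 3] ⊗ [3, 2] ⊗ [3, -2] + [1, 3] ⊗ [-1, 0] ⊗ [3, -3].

Reconstruct entrywise from the claimed factors. For example, T[2,1,2] = -9 and Σₗ aₗ[2]bₗ[1]cₗ[2] = (3)·(3)·(-2) + (3)·(-1)·(-3) = -9; checking all 8 entries, every one matches. The claim holds.

Yes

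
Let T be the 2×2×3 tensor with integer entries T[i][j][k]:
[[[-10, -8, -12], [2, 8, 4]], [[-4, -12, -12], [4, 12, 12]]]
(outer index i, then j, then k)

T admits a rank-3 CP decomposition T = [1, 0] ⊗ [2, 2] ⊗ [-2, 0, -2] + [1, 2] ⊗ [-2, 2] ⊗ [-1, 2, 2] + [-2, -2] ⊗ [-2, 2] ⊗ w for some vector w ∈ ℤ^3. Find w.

Subtract the known terms from T to get the rank-1 residual R = [-2, -2] ⊗ [-2, 2] ⊗ w, so R[i,j,k] = a[i]·b[j]·w[k]. Pick indices with nonzero a[0]·b[0] = (-2)·(-2) = 4. Only the fibre through (0,0,·) is needed: R[0,0,:] = T[0,0,:] − Σₗ aₗ[0]bₗ[0]cₗ = [-10, -8, -12] − (1)·(2)·[-2, 0, -2] − (1)·(-2)·[-1, 2, 2] = [-8, -4, -4]. Then w[k] = R[0,0,k] / 4 for each k, giving w = [-8, -4, -4] / 4 = [-2, -1, -1].

w = [-2, -1, -1]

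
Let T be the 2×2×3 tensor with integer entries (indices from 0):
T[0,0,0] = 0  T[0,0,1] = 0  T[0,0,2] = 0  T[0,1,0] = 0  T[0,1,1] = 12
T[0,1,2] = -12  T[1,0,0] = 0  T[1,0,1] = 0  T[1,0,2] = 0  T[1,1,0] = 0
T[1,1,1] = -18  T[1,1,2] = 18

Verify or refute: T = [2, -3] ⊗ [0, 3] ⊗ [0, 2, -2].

Yes

Reconstruct entrywise from the claimed factors. For example, T[0,1,0] = 0 and Σₗ aₗ[0]bₗ[1]cₗ[0] = (2)·(3)·(0) = 0; checking all 12 entries, every one matches. The claim holds.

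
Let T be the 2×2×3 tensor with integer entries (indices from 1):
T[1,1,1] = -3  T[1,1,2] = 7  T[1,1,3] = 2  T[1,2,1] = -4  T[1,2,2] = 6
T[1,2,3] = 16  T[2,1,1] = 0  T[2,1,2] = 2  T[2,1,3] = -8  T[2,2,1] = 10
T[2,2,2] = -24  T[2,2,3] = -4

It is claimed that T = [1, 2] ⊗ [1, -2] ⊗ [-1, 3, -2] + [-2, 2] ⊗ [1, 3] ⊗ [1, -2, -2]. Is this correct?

Reconstruct entrywise from the claimed factors. For example, T[1,2,2] = 6 and Σₗ aₗ[1]bₗ[2]cₗ[2] = (1)·(-2)·(3) + (-2)·(3)·(-2) = 6; checking all 12 entries, every one matches. The claim holds.

Yes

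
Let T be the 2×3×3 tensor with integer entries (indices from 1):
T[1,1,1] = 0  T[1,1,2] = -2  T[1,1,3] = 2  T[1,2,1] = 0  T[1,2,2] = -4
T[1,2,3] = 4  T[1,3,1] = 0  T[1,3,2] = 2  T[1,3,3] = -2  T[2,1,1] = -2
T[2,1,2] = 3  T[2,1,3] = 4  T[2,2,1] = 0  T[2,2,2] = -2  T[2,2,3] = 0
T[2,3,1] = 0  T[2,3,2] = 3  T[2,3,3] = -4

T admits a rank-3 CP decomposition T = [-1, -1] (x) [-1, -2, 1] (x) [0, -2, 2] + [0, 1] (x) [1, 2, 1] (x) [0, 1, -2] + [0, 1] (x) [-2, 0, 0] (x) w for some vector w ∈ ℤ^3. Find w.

w = [1, -2, -2]

Subtract the known terms from T to get the rank-1 residual R = [0, 1] (x) [-2, 0, 0] (x) w, so R[i,j,k] = a[i]·b[j]·w[k]. Pick indices with nonzero a[2]·b[1] = (1)·(-2) = -2. Only the fibre through (2,1,·) is needed: R[2,1,:] = T[2,1,:] − Σₗ aₗ[2]bₗ[1]cₗ = [-2, 3, 4] − (-1)·(-1)·[0, -2, 2] − (1)·(1)·[0, 1, -2] = [-2, 4, 4]. Then w[k] = R[2,1,k] / -2 for each k, giving w = [-2, 4, 4] / -2 = [1, -2, -2].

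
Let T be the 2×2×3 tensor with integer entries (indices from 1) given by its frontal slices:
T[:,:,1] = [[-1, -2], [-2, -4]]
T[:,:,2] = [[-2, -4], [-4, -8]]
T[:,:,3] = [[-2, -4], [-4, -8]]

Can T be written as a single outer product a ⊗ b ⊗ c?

If T = a ⊗ b ⊗ c then every fibre of T is a multiple of the corresponding factor, so read the factors off the fibres through the nonzero entry T[1,1,1] = -1.
The mode-1 fibre T[:,1,1] = [-1, -2] gives a = [1, 2] (primitive direction); the mode-2 fibre T[1,:,1] = [-1, -2] gives b = [1, 2]; then c[k] = T[1,1,k] / (a[1]·b[1]) = [-1, -2, -2] / 1 = [-1, -2, -2].
Expanding [1, 2] ⊗ [1, 2] ⊗ [-1, -2, -2] reproduces all 12 entries of T, so T = [1, 2] ⊗ [1, 2] ⊗ [-1, -2, -2] and rank(T) ≤ 1.
Equivalently every frontal slice T[:,:,k] is c[k] times the rank-1 matrix [1, 2] ⊗ [1, 2]. So T has rank 1 (it is nonzero).

Yes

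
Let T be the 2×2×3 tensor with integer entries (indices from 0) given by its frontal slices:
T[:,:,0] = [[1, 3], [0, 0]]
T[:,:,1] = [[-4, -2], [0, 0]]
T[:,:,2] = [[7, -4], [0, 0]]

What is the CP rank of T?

2

Lower bound: the mode-3 unfolding of T (rows indexed by k, columns by (i,j) = (0,0), (0,1), (1,0), (1,1)) is [[1, 3, 0, 0], [-4, -2, 0, 0], [7, -4, 0, 0]].
There the 2×2 minor on rows k ∈ {0, 1}, columns (i,j) ∈ {(0,0), (0,1)} is det [[1, 3], [-4, -2]] = 10 ≠ 0, so this unfolding has rank ≥ 2; CP rank is at least every unfolding rank, so rank(T) ≥ 2. (This is only a lower bound: in general the CP rank may exceed every unfolding rank, so we still need to exhibit 2 rank-1 terms summing to T.)
Upper bound — finding two terms. Every mode-1 slice of T is a multiple of one matrix: T[i,:,:] = a[i]·M with a = (1, 0) and M = [[1, -4, 7], [3, -2, -4]] (rows indexed by j, columns by k). So it suffices to write M as a sum of two rank-1 matrices.
Splitting M by its rows (j = 0, 1), M = (1, 0)(1, -4, 7)ᵀ + (0, 1)(3, -2, -4)ᵀ.
Hence T = (1, 0) ⊗ (1, 0) ⊗ (1, -4, 7) + (1, 0) ⊗ (0, 1) ⊗ (3, -2, -4), so rank(T) ≤ 2.
These bounds meet, so rank(T) = 2.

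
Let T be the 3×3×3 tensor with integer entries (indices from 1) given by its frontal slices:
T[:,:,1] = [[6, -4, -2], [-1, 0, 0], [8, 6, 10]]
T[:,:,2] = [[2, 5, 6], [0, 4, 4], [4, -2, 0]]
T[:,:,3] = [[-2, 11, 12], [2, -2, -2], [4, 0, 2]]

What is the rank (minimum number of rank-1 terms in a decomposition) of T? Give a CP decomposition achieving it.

Lower bound: in the mode-2 unfolding of T (rows indexed by j, columns by (i,k)) the 3×3 minor on rows j ∈ {1, 2, 3}, columns (i,k) ∈ {(1,1), (1,2), (1,3)} is det [[6, 2, -2], [-4, 5, 11], [-2, 6, 12]] = 44 ≠ 0, so that unfolding has rank ≥ 3 and hence rank(T) ≥ 3 (CP rank is at least every unfolding rank, though it can be larger).
Upper bound: T is a sum of 3 rank-1 terms, T = (1, 0, 2) ⊗ (2, 1, 2) ⊗ (2, 1, 1) + (1, 1, -1) ⊗ (0, 1, 1) ⊗ (-2, 4, 2) + (2, -1, 0) ⊗ (1, -2, -2) ⊗ (1, 0, -2) (one valid choice — decompositions are not unique — normalised so each a, b is primitive with positive first nonzero entry; check it by expanding all entries), so rank(T) ≤ 3.
These bounds meet, so rank(T) = 3.

rank(T) = 3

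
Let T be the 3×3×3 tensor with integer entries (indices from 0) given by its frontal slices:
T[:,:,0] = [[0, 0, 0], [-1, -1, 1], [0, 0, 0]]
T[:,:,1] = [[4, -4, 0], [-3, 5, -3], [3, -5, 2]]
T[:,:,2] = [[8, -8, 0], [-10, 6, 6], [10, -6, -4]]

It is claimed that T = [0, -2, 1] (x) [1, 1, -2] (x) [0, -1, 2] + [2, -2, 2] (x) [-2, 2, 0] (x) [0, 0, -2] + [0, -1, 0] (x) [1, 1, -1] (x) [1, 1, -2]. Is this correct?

Reconstruct entry (0,0,1) from the claimed factors: Σₗ aₗ[0]bₗ[0]cₗ[1] = (0)·(1)·(-1) + (2)·(-2)·(0) + (0)·(1)·(1) = 0, but T[0,0,1] = 4. The claim is false.

No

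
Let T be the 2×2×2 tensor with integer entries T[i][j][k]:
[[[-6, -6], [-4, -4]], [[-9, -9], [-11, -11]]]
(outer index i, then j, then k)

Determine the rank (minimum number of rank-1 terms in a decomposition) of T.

2

Lower bound: the mode-1 unfolding of T (rows indexed by i, columns by (j,k) = (0,0), (0,1), (1,0), (1,1)) is [[-6, -6, -4, -4], [-9, -9, -11, -11]].
There the 2×2 minor on rows i ∈ {0, 1}, columns (j,k) ∈ {(0,0), (1,0)} is det [[-6, -4], [-9, -11]] = 30 ≠ 0, so this unfolding has rank ≥ 2; CP rank is at least every unfolding rank, so rank(T) ≥ 2. (Unfolding ranks only ever bound the CP rank from below — rank(T) can be strictly larger than all of them — so the matching upper bound has to come from an explicit 2-term decomposition.)
Upper bound — finding two terms. Every mode-3 slice of T is a multiple of one matrix: T[:,:,k] = c[k]·M with c = [1, 1] and M = [[-6, -4], [-9, -11]] (rows indexed by i, columns by j). So it suffices to write M as a sum of two rank-1 matrices.
Splitting M by its rows (i = 0, 1), M = [1, 0][-6, -4]ᵀ + [0, 1][-9, -11]ᵀ.
Hence T = [1, 0] ⊗ [-6, -4] ⊗ [1, 1] + [0, 1] ⊗ [-9, -11] ⊗ [1, 1], so rank(T) ≤ 2.
These bounds meet, so rank(T) = 2.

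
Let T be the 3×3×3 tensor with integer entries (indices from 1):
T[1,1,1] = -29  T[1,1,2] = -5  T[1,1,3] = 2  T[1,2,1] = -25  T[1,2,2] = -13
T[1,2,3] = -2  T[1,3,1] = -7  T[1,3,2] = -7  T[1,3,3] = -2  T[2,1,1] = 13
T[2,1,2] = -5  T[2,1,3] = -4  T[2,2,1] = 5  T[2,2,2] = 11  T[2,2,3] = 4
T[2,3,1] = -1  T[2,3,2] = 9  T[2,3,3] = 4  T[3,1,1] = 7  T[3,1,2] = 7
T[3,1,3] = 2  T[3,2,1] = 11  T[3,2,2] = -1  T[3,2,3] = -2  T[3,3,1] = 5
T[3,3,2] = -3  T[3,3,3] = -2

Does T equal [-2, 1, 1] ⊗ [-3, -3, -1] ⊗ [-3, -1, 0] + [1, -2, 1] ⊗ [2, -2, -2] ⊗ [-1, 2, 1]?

Reconstruct entry (1,1,1) from the claimed factors: Σₗ aₗ[1]bₗ[1]cₗ[1] = (-2)·(-3)·(-3) + (1)·(2)·(-1) = -20, but T[1,1,1] = -29. The claim is false.

No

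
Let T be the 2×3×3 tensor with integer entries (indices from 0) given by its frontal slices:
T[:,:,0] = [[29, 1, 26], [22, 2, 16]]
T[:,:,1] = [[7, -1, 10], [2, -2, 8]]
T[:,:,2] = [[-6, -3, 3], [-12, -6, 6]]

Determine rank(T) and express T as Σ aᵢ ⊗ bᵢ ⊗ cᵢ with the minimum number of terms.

rank(T) = 2

Lower bound: the mode-1 unfolding of T (rows indexed by i, columns by (j,k) = (0,0), (0,1), (0,2), (1,0), (1,1), (1,2), (2,0), (2,1), (2,2)) is [[29, 7, -6, 1, -1, -3, 26, 10, 3], [22, 2, -12, 2, -2, -6, 16, 8, 6]].
There the 2×2 minor on rows i ∈ {0, 1}, columns (j,k) ∈ {(0,0), (0,1)} is det [[29, 7], [22, 2]] = -96 ≠ 0, so this unfolding has rank ≥ 2; CP rank is at least every unfolding rank, so rank(T) ≥ 2. (Flattening ranks never certify an upper bound on CP rank; for that we must actually write T with 2 rank-1 terms.)
Upper bound — finding two terms. Write S_k = T[:,:,k] for the frontal slices: S₀ = [[29, 1, 26], [22, 2, 16]], S₁ = [[7, -1, 10], [2, -2, 8]], S₂ = [[-6, -3, 3], [-12, -6, 6]].
If T = a₁ ⊗ b₁ ⊗ c₁ + a₂ ⊗ b₂ ⊗ c₂ then each S_k = c₁[k]·a₁b₁ᵀ + c₂[k]·a₂b₂ᵀ. S₀ and S₁ are linearly independent, so a₁b₁ᵀ and a₂b₂ᵀ must span the same plane of matrices: they are the rank-1 matrices of the form x·S₀ + y·S₁.
The 2×2 minor of x·S₀ + y·S₁ on rows {0,1}, columns {0,1} is 36·x² − 24·xy − 12·y² = 12·(x − y)(3·x + y), vanishing at (x:y) = (1:1) and (1:-3).
M₁ = S₀ + S₁ = [[36, 0, 36], [24, 0, 24]] = 12·[3, 2][1, 0, 1]ᵀ and M₂ = S₀ − 3·S₁ = [[8, 4, -4], [16, 8, -8]] = 4·[1, 2][2, 1, -1]ᵀ, so take a₁ = [3, 2], b₁ = [1, 0, 1], a₂ = [1, 2], b₂ = [2, 1, -1].
Each slice is an integer combination of E₁ = a₁b₁ᵀ and E₂ = a₂b₂ᵀ: S₀ = 9·E₁ + E₂, S₁ = 3·E₁ − E₂, S₂ = −3·E₂; reading off coefficients, c₁ = [9, 3, 0] and c₂ = [1, -1, -3].
Hence T = [3, 2] ⊗ [1, 0, 1] ⊗ [9, 3, 0] + [1, 2] ⊗ [2, 1, -1] ⊗ [1, -1, -3], so rank(T) ≤ 2.
These bounds meet, so rank(T) = 2.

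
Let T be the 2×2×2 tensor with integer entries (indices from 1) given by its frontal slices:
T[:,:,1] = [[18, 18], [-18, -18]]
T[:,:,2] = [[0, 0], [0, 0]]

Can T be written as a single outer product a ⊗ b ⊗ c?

Yes

If T = a ⊗ b ⊗ c then every fibre of T is a multiple of the corresponding factor, so read the factors off the fibres through the nonzero entry T[1,1,1] = 18.
The mode-1 fibre T[:,1,1] = [18, -18] gives a = [1, -1] (primitive direction); the mode-2 fibre T[1,:,1] = [18, 18] gives b = [1, 1]; then c[k] = T[1,1,k] / (a[1]·b[1]) = [18, 0] / 1 = [18, 0].
Expanding [1, -1] ⊗ [1, 1] ⊗ [18, 0] reproduces all 8 entries of T, so T = [1, -1] ⊗ [1, 1] ⊗ [18, 0] and rank(T) ≤ 1.
Equivalently every frontal slice T[:,:,k] is c[k] times the rank-1 matrix [1, -1] ⊗ [1, 1]. So T has rank 1 (it is nonzero).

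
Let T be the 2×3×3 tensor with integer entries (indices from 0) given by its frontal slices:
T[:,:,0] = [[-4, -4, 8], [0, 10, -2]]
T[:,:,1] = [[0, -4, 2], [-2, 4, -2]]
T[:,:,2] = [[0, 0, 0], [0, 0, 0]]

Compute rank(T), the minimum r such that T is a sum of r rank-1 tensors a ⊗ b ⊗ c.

3

Lower bound: the mode-2 unfolding of T (rows indexed by j, columns by (i,k) = (0,0), (0,1), (0,2), (1,0), (1,1), (1,2)) is [[-4, 0, 0, 0, -2, 0], [-4, -4, 0, 10, 4, 0], [8, 2, 0, -2, -2, 0]].
There the 3×3 minor on rows j ∈ {0, 1, 2}, columns (i,k) ∈ {(0,0), (0,1), (1,0)} is det [[-4, 0, 0], [-4, -4, 10], [8, 2, -2]] = 48 ≠ 0, so this unfolding has rank ≥ 3; CP rank is at least every unfolding rank, so rank(T) ≥ 3. (Flattening ranks never certify an upper bound on CP rank; for that we must actually write T with 3 rank-1 terms.)
Upper bound: T is a sum of 3 rank-1 terms, T = [0, 1] ⊗ [1, 0, 0] ⊗ [2, -2, 0] + [1, -1] ⊗ [0, 2, -1] ⊗ [-4, -2, 0] + [2, 1] ⊗ [1, -1, -1] ⊗ [-2, 0, 0] (written with every a and b primitive with positive leading entry and the scale carried by c; CP decompositions are not unique, and this one is verified by expanding entrywise), so rank(T) ≤ 3.
These bounds meet, so rank(T) = 3.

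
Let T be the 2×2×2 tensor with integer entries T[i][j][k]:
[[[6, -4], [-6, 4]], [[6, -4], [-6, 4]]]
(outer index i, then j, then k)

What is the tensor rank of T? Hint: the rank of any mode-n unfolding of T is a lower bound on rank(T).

1

Lower bound: T ≠ 0 (e.g. T[0,0,0] = 6), so rank(T) ≥ 1.
Upper bound: if T = a ⊗ b ⊗ c then every fibre of T is a multiple of the corresponding factor, so read the factors off the fibres through the nonzero entry T[0,0,0] = 6.
The mode-1 fibre T[:,0,0] = [6, 6] gives a = [1, 1] (primitive direction); the mode-2 fibre T[0,:,0] = [6, -6] gives b = [1, -1]; then c[k] = T[0,0,k] / (a[0]·b[0]) = [6, -4] / 1 = [6, -4].
Expanding [1, 1] ⊗ [1, -1] ⊗ [6, -4] reproduces all 8 entries of T, so T = [1, 1] ⊗ [1, -1] ⊗ [6, -4] and rank(T) ≤ 1.
These bounds meet, so rank(T) = 1.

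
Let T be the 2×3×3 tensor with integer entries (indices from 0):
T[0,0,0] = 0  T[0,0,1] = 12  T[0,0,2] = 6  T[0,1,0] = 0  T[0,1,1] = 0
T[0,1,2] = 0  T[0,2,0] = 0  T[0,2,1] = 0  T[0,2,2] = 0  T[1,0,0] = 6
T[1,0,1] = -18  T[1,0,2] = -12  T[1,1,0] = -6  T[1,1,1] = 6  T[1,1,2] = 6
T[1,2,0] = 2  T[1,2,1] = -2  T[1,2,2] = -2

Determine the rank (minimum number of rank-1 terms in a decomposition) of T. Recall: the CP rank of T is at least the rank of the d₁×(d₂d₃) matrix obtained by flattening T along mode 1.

2

Lower bound: the mode-2 unfolding of T (rows indexed by j, columns by (i,k) = (0,0), (0,1), (0,2), (1,0), (1,1), (1,2)) is [[0, 12, 6, 6, -18, -12], [0, 0, 0, -6, 6, 6], [0, 0, 0, 2, -2, -2]].
There the 2×2 minor on rows j ∈ {0, 1}, columns (i,k) ∈ {(0,1), (1,0)} is det [[12, 6], [0, -6]] = -72 ≠ 0, so this unfolding has rank ≥ 2; CP rank is at least every unfolding rank, so rank(T) ≥ 2. (Unfolding ranks only ever bound the CP rank from below — rank(T) can be strictly larger than all of them — so the matching upper bound has to come from an explicit 2-term decomposition.)
Upper bound — finding two terms. Write S_k = T[:,:,k] for the frontal slices: S₀ = [[0, 0, 0], [6, -6, 2]], S₁ = [[12, 0, 0], [-18, 6, -2]], S₂ = [[6, 0, 0], [-12, 6, -2]].
If T = a₁ ⊗ b₁ ⊗ c₁ + a₂ ⊗ b₂ ⊗ c₂ then each S_k = c₁[k]·a₁b₁ᵀ + c₂[k]·a₂b₂ᵀ. S₀ and S₁ are linearly independent, so a₁b₁ᵀ and a₂b₂ᵀ must span the same plane of matrices: they are the rank-1 matrices of the form x·S₀ + y·S₁.
The 2×2 minor of x·S₀ + y·S₁ on rows {0,1}, columns {0,1} is −72·xy + 72·y² = (-72)·(x − y)(y), vanishing at (x:y) = (1:1) and (1:0).
M₁ = S₀ + S₁ = [[12, 0, 0], [-12, 0, 0]] = 12·[1, -1][1, 0, 0]ᵀ and M₂ = S₀ = [[0, 0, 0], [6, -6, 2]] = 2·[0, 1][3, -3, 1]ᵀ, so take a₁ = [1, -1], b₁ = [1, 0, 0], a₂ = [0, 1], b₂ = [3, -3, 1].
Each slice is an integer combination of E₁ = a₁b₁ᵀ and E₂ = a₂b₂ᵀ: S₀ = 2·E₂, S₁ = 12·E₁ − 2·E₂, S₂ = 6·E₁ − 2·E₂; reading off coefficients, c₁ = [0, 12, 6] and c₂ = [2, -2, -2].
Hence T = [1, -1] ⊗ [1, 0, 0] ⊗ [0, 12, 6] + [0, 1] ⊗ [3, -3, 1] ⊗ [2, -2, -2], so rank(T) ≤ 2.
These bounds meet, so rank(T) = 2.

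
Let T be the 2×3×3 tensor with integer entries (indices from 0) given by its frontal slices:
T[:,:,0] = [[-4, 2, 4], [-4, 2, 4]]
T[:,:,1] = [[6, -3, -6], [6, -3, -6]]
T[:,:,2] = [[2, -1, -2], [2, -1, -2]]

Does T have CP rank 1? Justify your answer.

If T = a (x) b (x) c then every fibre of T is a multiple of the corresponding factor, so read the factors off the fibres through the nonzero entry T[0,0,0] = -4.
The mode-1 fibre T[:,0,0] = [-4, -4] gives a = (1, 1) (primitive direction); the mode-2 fibre T[0,:,0] = [-4, 2, 4] gives b = (2, -1, -2); then c[k] = T[0,0,k] / (a[0]·b[0]) = [-4, 6, 2] / 2 = (-2, 3, 1).
Expanding (1, 1) (x) (2, -1, -2) (x) (-2, 3, 1) reproduces all 18 entries of T, so T = (1, 1) (x) (2, -1, -2) (x) (-2, 3, 1) and rank(T) ≤ 1.
Equivalently every frontal slice T[:,:,k] is c[k] times the rank-1 matrix (1, 1) (x) (2, -1, -2). So T has rank 1 (it is nonzero).

Yes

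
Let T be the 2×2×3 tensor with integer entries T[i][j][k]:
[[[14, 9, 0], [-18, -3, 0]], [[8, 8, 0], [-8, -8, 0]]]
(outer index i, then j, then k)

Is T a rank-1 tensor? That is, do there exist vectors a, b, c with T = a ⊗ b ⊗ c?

No

The mode-1 unfolding of T (rows indexed by i, columns by (j,k) = (0,0), (0,1), (0,2), (1,0), (1,1), (1,2)) is [[14, 9, 0, -18, -3, 0], [8, 8, 0, -8, -8, 0]].
There the 2×2 minor on rows i ∈ {0, 1}, columns (j,k) ∈ {(0,0), (0,1)} is det [[14, 9], [8, 8]] = 40 ≠ 0, so this unfolding has rank ≥ 2; CP rank is at least every unfolding rank, so rank(T) ≥ 2.
In particular rank(T) ≥ 2 > 1, so T is not rank-1.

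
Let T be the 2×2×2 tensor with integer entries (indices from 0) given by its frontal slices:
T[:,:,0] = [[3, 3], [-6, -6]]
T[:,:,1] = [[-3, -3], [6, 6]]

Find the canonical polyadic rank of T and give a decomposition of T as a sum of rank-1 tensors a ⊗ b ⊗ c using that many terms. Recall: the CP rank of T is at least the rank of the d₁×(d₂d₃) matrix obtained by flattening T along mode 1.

Lower bound: T ≠ 0 (e.g. T[0,0,0] = 3), so rank(T) ≥ 1.
Upper bound: if T = a ⊗ b ⊗ c then every fibre of T is a multiple of the corresponding factor, so read the factors off the fibres through the nonzero entry T[0,0,0] = 3.
The mode-1 fibre T[:,0,0] = [3, -6] gives a = [1, -2] (primitive direction); the mode-2 fibre T[0,:,0] = [3, 3] gives b = [1, 1]; then c[k] = T[0,0,k] / (a[0]·b[0]) = [3, -3] / 1 = [3, -3].
Expanding [1, -2] ⊗ [1, 1] ⊗ [3, -3] reproduces all 8 entries of T, so T = [1, -2] ⊗ [1, 1] ⊗ [3, -3] and rank(T) ≤ 1.
These bounds meet, so rank(T) = 1.

rank(T) = 1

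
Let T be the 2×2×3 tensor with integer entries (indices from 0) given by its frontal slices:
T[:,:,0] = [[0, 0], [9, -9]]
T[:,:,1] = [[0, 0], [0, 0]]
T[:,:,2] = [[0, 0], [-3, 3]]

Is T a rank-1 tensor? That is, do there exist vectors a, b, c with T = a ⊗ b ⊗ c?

Yes

If T = a ⊗ b ⊗ c then every fibre of T is a multiple of the corresponding factor, so read the factors off the fibres through the nonzero entry T[1,0,0] = 9.
The mode-1 fibre T[:,0,0] = [0, 9] gives a = [0, 1] (primitive direction); the mode-2 fibre T[1,:,0] = [9, -9] gives b = [1, -1]; then c[k] = T[1,0,k] / (a[1]·b[0]) = [9, 0, -3] / 1 = [9, 0, -3].
Expanding [0, 1] ⊗ [1, -1] ⊗ [9, 0, -3] reproduces all 12 entries of T, so T = [0, 1] ⊗ [1, -1] ⊗ [9, 0, -3] and rank(T) ≤ 1.
Equivalently every frontal slice T[:,:,k] is c[k] times the rank-1 matrix [0, 1] ⊗ [1, -1]. So T has rank 1 (it is nonzero).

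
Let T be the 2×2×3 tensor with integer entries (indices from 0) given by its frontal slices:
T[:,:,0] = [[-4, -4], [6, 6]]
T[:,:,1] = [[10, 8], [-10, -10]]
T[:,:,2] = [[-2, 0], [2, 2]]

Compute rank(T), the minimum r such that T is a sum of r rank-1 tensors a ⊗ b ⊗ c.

Lower bound: the mode-3 unfolding of T (rows indexed by k, columns by (i,j) = (0,0), (0,1), (1,0), (1,1)) is [[-4, -4, 6, 6], [10, 8, -10, -10], [-2, 0, 2, 2]].
There the 3×3 minor on rows k ∈ {0, 1, 2}, columns (i,j) ∈ {(0,0), (0,1), (1,0)} is det [[-4, -4, 6], [10, 8, -10], [-2, 0, 2]] = 32 ≠ 0, so this unfolding has rank ≥ 3; CP rank is at least every unfolding rank, so rank(T) ≥ 3. (Unfolding ranks only ever bound the CP rank from below — rank(T) can be strictly larger than all of them — so the matching upper bound has to come from an explicit 3-term decomposition.)
Upper bound: T is a sum of 3 rank-1 terms, T = (1, -1) ⊗ (1, 1) ⊗ (-8, 8, 0) + (1, 0) ⊗ (1, 2) ⊗ (0, -2, 2) + (2, -1) ⊗ (1, 1) ⊗ (2, 2, -2) (written with every a and b primitive with positive leading entry and the scale carried by c; CP decompositions are not unique, and this one is verified by expanding entrywise), so rank(T) ≤ 3.
These bounds meet, so rank(T) = 3.

3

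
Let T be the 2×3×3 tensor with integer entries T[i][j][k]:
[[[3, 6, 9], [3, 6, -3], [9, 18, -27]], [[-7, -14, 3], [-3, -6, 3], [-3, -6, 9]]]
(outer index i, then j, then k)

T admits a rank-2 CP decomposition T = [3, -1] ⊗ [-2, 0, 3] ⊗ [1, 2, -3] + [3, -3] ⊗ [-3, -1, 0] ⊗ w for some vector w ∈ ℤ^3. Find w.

w = [-1, -2, 1]

Subtract the known terms from T to get the rank-1 residual R = [3, -3] ⊗ [-3, -1, 0] ⊗ w, so R[i,j,k] = a[i]·b[j]·w[k]. Pick indices with nonzero a[0]·b[0] = (3)·(-3) = -9. Only the fibre through (0,0,·) is needed: R[0,0,:] = T[0,0,:] − Σₗ aₗ[0]bₗ[0]cₗ = [3, 6, 9] − (3)·(-2)·[1, 2, -3] = [9, 18, -9]. Then w[k] = R[0,0,k] / -9 for each k, giving w = [9, 18, -9] / -9 = [-1, -2, 1].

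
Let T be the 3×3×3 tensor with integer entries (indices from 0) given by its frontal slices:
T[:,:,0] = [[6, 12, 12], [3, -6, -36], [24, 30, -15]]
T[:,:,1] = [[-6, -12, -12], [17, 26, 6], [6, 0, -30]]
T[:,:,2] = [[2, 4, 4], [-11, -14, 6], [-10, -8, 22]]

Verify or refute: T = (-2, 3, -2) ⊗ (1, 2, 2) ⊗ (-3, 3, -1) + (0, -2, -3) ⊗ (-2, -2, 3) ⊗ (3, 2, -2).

Yes

Reconstruct entrywise from the claimed factors. For example, T[2,2,1] = -30 and Σₗ aₗ[2]bₗ[2]cₗ[1] = (-2)·(2)·(3) + (-3)·(3)·(2) = -30; checking all 27 entries, every one matches. The claim holds.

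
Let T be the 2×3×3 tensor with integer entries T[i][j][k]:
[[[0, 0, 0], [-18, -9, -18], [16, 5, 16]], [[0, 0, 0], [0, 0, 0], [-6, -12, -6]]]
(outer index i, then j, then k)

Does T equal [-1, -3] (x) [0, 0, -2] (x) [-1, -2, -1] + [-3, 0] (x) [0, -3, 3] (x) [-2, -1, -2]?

Reconstruct entrywise from the claimed factors. For example, T[0,2,1] = 5 and Σₗ aₗ[0]bₗ[2]cₗ[1] = (-1)·(-2)·(-2) + (-3)·(3)·(-1) = 5; checking all 18 entries, every one matches. The claim holds.

Yes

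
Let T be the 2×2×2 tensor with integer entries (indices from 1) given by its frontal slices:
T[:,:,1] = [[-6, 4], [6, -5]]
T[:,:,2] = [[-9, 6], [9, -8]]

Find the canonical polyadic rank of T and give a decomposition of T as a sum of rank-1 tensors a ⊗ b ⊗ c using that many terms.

rank(T) = 2

Lower bound: in the mode-1 unfolding of T (rows indexed by i, columns by (j,k)) the 2×2 minor on rows i ∈ {1, 2}, columns (j,k) ∈ {(1,1), (2,1)} is det [[-6, 4], [6, -5]] = 6 ≠ 0, so that unfolding has rank ≥ 2 and hence rank(T) ≥ 2 (CP rank is at least every unfolding rank, though it can be larger).
Upper bound: with S_k = T[:,:,k], the two rank-1 terms a₁b₁ᵀ, a₂b₂ᵀ are the rank-1 members of the pencil x·S₁ + y·S₂.
det(x·S₁ + y·S₂) is 6·x² + 21·xy + 18·y² = 3·(2·x + 3·y)(x + 2·y), vanishing at (x:y) = (3:-2) and (2:-1).
M₁ = 3·S₁ − 2·S₂ = [[0, 0], [0, 1]] = (0, 1)(0, 1)ᵀ and M₂ = 2·S₁ − S₂ = [[-3, 2], [3, -2]] = −(1, -1)(3, -2)ᵀ, so take a₁ = (0, 1), b₁ = (0, 1), a₂ = (1, -1), b₂ = (3, -2).
Each slice is an integer combination of E₁ = a₁b₁ᵀ and E₂ = a₂b₂ᵀ: S₁ = −E₁ − 2·E₂, S₂ = −2·E₁ − 3·E₂; reading off coefficients, c₁ = (-1, -2) and c₂ = (-2, -3).
Hence T = (0, 1) ⊗ (0, 1) ⊗ (-1, -2) + (1, -1) ⊗ (3, -2) ⊗ (-2, -3), so rank(T) ≤ 2.
These bounds meet, so rank(T) = 2.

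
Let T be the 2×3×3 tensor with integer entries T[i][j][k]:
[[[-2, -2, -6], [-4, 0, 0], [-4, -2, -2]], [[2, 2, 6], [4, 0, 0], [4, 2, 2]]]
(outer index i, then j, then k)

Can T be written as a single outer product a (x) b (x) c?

The mode-2 unfolding of T (rows indexed by j, columns by (i,k) = (0,0), (0,1), (0,2), (1,0), (1,1), (1,2)) is [[-2, -2, -6, 2, 2, 6], [-4, 0, 0, 4, 0, 0], [-4, -2, -2, 4, 2, 2]].
There the 3×3 minor on rows j ∈ {0, 1, 2}, columns (i,k) ∈ {(0,0), (0,1), (0,2)} is det [[-2, -2, -6], [-4, 0, 0], [-4, -2, -2]] = -32 ≠ 0, so this unfolding has rank ≥ 3; CP rank is at least every unfolding rank, so rank(T) ≥ 3.
In particular rank(T) ≥ 3 > 1, so T is not rank-1.

No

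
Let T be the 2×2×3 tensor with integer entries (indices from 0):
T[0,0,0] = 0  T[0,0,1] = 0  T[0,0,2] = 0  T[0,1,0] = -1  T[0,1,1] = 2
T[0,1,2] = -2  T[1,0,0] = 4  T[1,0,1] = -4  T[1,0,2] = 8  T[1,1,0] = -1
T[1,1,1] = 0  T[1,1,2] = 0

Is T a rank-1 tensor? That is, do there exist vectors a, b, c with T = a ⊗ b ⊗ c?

The mode-3 unfolding of T (rows indexed by k, columns by (i,j) = (0,0), (0,1), (1,0), (1,1)) is [[0, -1, 4, -1], [0, 2, -4, 0], [0, -2, 8, 0]].
There the 3×3 minor on rows k ∈ {0, 1, 2}, columns (i,j) ∈ {(0,1), (1,0), (1,1)} is det [[-1, 4, -1], [2, -4, 0], [-2, 8, 0]] = -8 ≠ 0, so this unfolding has rank ≥ 3; CP rank is at least every unfolding rank, so rank(T) ≥ 3.
In particular rank(T) ≥ 3 > 1, so T is not rank-1.

No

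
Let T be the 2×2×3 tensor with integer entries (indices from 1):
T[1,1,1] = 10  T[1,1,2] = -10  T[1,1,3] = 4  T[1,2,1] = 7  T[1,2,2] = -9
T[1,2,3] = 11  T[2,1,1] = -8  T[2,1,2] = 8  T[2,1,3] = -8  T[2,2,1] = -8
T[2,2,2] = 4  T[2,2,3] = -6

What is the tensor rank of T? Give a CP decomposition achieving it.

Lower bound: the mode-3 unfolding of T (rows indexed by k, columns by (i,j) = (1,1), (1,2), (2,1), (2,2)) is [[10, 7, -8, -8], [-10, -9, 8, 4], [4, 11, -8, -6]].
There the 3×3 minor on rows k ∈ {1, 2, 3}, columns (i,j) ∈ {(1,1), (1,2), (2,1)} is det [[10, 7, -8], [-10, -9, 8], [4, 11, -8]] = 96 ≠ 0, so this unfolding has rank ≥ 3; CP rank is at least every unfolding rank, so rank(T) ≥ 3. (Flattening ranks never certify an upper bound on CP rank; for that we must actually write T with 3 rank-1 terms.)
Upper bound: T is a sum of 3 rank-1 terms, T = (1, -1) ⊗ (1, 1) ⊗ (8, -8, 8) + (1, 0) ⊗ (2, -1) ⊗ (1, -1, -2) + (1, 2) ⊗ (0, 1) ⊗ (0, -2, 1) (one valid choice — decompositions are not unique — normalised so each a, b is primitive with positive first nonzero entry; check it by expanding all entries), so rank(T) ≤ 3.
These bounds meet, so rank(T) = 3.

rank(T) = 3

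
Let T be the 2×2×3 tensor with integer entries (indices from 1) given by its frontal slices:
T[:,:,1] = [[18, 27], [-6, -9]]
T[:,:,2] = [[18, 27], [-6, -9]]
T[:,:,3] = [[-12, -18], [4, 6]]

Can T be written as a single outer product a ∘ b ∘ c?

The mode-1 fibre T[:,1,1] = [18, -6] gives a = (3, -1) (primitive direction); the mode-2 fibre T[1,:,1] = [18, 27] gives b = (2, 3); then c[k] = T[1,1,k] / (a[1]·b[1]) = [18, 18, -12] / 6 = (3, 3, -2).
Expanding (3, -1) ∘ (2, 3) ∘ (3, 3, -2) reproduces all 12 entries of T, so T = (3, -1) ∘ (2, 3) ∘ (3, 3, -2) and rank(T) ≤ 1.
Equivalently every frontal slice T[:,:,k] is c[k] times the rank-1 matrix (3, -1) ∘ (2, 3). So T has rank 1 (it is nonzero).

Yes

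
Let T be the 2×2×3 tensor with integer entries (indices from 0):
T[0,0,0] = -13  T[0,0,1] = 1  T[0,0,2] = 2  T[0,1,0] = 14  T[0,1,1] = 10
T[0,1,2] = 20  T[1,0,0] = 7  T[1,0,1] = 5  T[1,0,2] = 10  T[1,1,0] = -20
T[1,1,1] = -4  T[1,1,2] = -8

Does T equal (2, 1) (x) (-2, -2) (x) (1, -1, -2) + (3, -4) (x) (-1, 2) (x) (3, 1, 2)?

Reconstruct entry (1,0,0) from the claimed factors: Σₗ aₗ[1]bₗ[0]cₗ[0] = (1)·(-2)·(1) + (-4)·(-1)·(3) = 10, but T[1,0,0] = 7. The claim is false.

No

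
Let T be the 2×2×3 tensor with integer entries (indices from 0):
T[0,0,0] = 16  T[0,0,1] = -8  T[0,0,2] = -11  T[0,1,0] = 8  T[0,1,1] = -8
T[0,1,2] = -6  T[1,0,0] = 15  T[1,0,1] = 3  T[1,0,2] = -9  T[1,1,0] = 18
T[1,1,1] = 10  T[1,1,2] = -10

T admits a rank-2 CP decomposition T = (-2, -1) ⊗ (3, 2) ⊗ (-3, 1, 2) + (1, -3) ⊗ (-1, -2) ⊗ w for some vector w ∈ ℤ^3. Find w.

w = (2, 2, -1)

Subtract the known terms from T to get the rank-1 residual R = (1, -3) ⊗ (-1, -2) ⊗ w, so R[i,j,k] = a[i]·b[j]·w[k]. Pick indices with nonzero a[0]·b[0] = (1)·(-1) = -1. Only the fibre through (0,0,·) is needed: R[0,0,:] = T[0,0,:] − Σₗ aₗ[0]bₗ[0]cₗ = [16, -8, -11] − (-2)·(3)·(-3, 1, 2) = [-2, -2, 1]. Then w[k] = R[0,0,k] / -1 for each k, giving w = [-2, -2, 1] / -1 = (2, 2, -1).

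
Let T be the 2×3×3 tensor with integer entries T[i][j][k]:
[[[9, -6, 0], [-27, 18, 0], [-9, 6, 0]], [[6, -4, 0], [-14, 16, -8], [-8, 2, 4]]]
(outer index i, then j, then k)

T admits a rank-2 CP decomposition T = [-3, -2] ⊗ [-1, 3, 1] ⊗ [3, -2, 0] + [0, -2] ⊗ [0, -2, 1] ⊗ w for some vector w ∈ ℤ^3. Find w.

w = [1, 1, -2]

Subtract the known terms from T to get the rank-1 residual R = [0, -2] ⊗ [0, -2, 1] ⊗ w, so R[i,j,k] = a[i]·b[j]·w[k]. Pick indices with nonzero a[1]·b[1] = (-2)·(-2) = 4. Only the fibre through (1,1,·) is needed: R[1,1,:] = T[1,1,:] − Σₗ aₗ[1]bₗ[1]cₗ = [-14, 16, -8] − (-2)·(3)·[3, -2, 0] = [4, 4, -8]. Then w[k] = R[1,1,k] / 4 for each k, giving w = [4, 4, -8] / 4 = [1, 1, -2].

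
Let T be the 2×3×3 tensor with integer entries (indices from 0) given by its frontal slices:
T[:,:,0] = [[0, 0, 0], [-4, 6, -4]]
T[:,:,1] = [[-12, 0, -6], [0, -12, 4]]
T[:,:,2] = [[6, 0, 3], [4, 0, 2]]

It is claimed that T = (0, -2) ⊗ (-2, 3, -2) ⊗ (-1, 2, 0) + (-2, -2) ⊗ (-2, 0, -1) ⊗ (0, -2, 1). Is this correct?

Reconstruct entry (0,0,1) from the claimed factors: Σₗ aₗ[0]bₗ[0]cₗ[1] = (0)·(-2)·(2) + (-2)·(-2)·(-2) = -8, but T[0,0,1] = -12. The claim is false.

No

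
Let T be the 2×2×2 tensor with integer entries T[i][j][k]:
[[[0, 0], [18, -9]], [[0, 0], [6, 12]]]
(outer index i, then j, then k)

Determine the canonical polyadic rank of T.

Lower bound: the mode-3 unfolding of T (rows indexed by k, columns by (i,j) = (0,0), (0,1), (1,0), (1,1)) is [[0, 18, 0, 6], [0, -9, 0, 12]].
There the 2×2 minor on rows k ∈ {0, 1}, columns (i,j) ∈ {(0,1), (1,1)} is det [[18, 6], [-9, 12]] = 270 ≠ 0, so this unfolding has rank ≥ 2; CP rank is at least every unfolding rank, so rank(T) ≥ 2. (Unfolding ranks only ever bound the CP rank from below — rank(T) can be strictly larger than all of them — so the matching upper bound has to come from an explicit 2-term decomposition.)
Upper bound — finding two terms. Every mode-2 slice of T is a multiple of one matrix: T[:,j,:] = b[j]·M with b = (0, 1) and M = [[18, -9], [6, 12]] (rows indexed by i, columns by k). So it suffices to write M as a sum of two rank-1 matrices.
Splitting M by its rows (i = 0, 1), M = (1, 0)(18, -9)ᵀ + (0, 1)(6, 12)ᵀ.
Hence T = (1, 0) (x) (0, 1) (x) (18, -9) + (0, 1) (x) (0, 1) (x) (6, 12), so rank(T) ≤ 2.
These bounds meet, so rank(T) = 2.
Check entry T[0,0,0] = 0: (1)·(0)·(18) + (0)·(0)·(6) = 0.

2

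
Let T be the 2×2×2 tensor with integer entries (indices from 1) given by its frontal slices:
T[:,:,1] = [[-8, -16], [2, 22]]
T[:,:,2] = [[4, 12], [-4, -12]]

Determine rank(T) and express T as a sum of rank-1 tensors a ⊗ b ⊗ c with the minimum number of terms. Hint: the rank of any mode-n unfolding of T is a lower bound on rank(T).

rank(T) = 2

Lower bound: the mode-2 unfolding of T (rows indexed by j, columns by (i,k) = (1,1), (1,2), (2,1), (2,2)) is [[-8, 4, 2, -4], [-16, 12, 22, -12]].
There the 2×2 minor on rows j ∈ {1, 2}, columns (i,k) ∈ {(1,1), (1,2)} is det [[-8, 4], [-16, 12]] = -32 ≠ 0, so this unfolding has rank ≥ 2; CP rank is at least every unfolding rank, so rank(T) ≥ 2. (Unfolding ranks only ever bound the CP rank from below — rank(T) can be strictly larger than all of them — so the matching upper bound has to come from an explicit 2-term decomposition.)
Upper bound — finding two terms. Write S_k = T[:,:,k] for the frontal slices: S₁ = [[-8, -16], [2, 22]], S₂ = [[4, 12], [-4, -12]].
If T = a₁ ⊗ b₁ ⊗ c₁ + a₂ ⊗ b₂ ⊗ c₂ then each S_k = c₁[k]·a₁b₁ᵀ + c₂[k]·a₂b₂ᵀ. S₁ and S₂ are linearly independent, so a₁b₁ᵀ and a₂b₂ᵀ must span the same plane of matrices: they are the rank-1 matrices of the form x·S₁ + y·S₂.
det(x·S₁ + y·S₂) is −144·x² + 96·xy = (-48)·(3·x − 2·y)(x), vanishing at (x:y) = (2:3) and (0:1).
M₁ = 2·S₁ + 3·S₂ = [[-4, 4], [-8, 8]] = (-4)·[1, 2][1, -1]ᵀ and M₂ = S₂ = [[4, 12], [-4, -12]] = 4·[1, -1][1, 3]ᵀ, so take a₁ = [1, 2], b₁ = [1, -1], a₂ = [1, -1], b₂ = [1, 3].
Each slice is an integer combination of E₁ = a₁b₁ᵀ and E₂ = a₂b₂ᵀ: S₁ = −2·E₁ − 6·E₂, S₂ = 4·E₂; reading off coefficients, c₁ = [-2, 0] and c₂ = [-6, 4].
Hence T = [1, 2] ⊗ [1, -1] ⊗ [-2, 0] + [1, -1] ⊗ [1, 3] ⊗ [-6, 4], so rank(T) ≤ 2.
These bounds meet, so rank(T) = 2.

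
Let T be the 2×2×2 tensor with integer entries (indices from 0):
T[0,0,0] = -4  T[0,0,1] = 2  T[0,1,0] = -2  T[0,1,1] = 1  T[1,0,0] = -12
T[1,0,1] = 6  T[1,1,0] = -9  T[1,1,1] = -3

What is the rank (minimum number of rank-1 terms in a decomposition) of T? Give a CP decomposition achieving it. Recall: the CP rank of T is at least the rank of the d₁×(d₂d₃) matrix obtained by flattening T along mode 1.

Lower bound: the mode-3 unfolding of T (rows indexed by k, columns by (i,j) = (0,0), (0,1), (1,0), (1,1)) is [[-4, -2, -12, -9], [2, 1, 6, -3]].
There the 2×2 minor on rows k ∈ {0, 1}, columns (i,j) ∈ {(0,0), (1,1)} is det [[-4, -9], [2, -3]] = 30 ≠ 0, so this unfolding has rank ≥ 2; CP rank is at least every unfolding rank, so rank(T) ≥ 2. (Flattening ranks never certify an upper bound on CP rank; for that we must actually write T with 2 rank-1 terms.)
Upper bound — finding two terms. Write S_k = T[:,:,k] for the frontal slices: S₀ = [[-4, -2], [-12, -9]], S₁ = [[2, 1], [6, -3]].
If T = a₁ ⊗ b₁ ⊗ c₁ + a₂ ⊗ b₂ ⊗ c₂ then each S_k = c₁[k]·a₁b₁ᵀ + c₂[k]·a₂b₂ᵀ. S₀ and S₁ are linearly independent, so a₁b₁ᵀ and a₂b₂ᵀ must span the same plane of matrices: they are the rank-1 matrices of the form x·S₀ + y·S₁.
det(x·S₀ + y·S₁) is 12·x² + 18·xy − 12·y² = 6·(x + 2·y)(2·x − y), vanishing at (x:y) = (2:-1) and (1:2).
M₁ = 2·S₀ − S₁ = [[-10, -5], [-30, -15]] = (-5)·(1, 3)(2, 1)ᵀ and M₂ = S₀ + 2·S₁ = [[0, 0], [0, -15]] = (-15)·(0, 1)(0, 1)ᵀ, so take a₁ = (1, 3), b₁ = (2, 1), a₂ = (0, 1), b₂ = (0, 1).
Each slice is an integer combination of E₁ = a₁b₁ᵀ and E₂ = a₂b₂ᵀ: S₀ = −2·E₁ − 3·E₂, S₁ = E₁ − 6·E₂; reading off coefficients, c₁ = (-2, 1) and c₂ = (-3, -6).
Hence T = (1, 3) ⊗ (2, 1) ⊗ (-2, 1) + (0, 1) ⊗ (0, 1) ⊗ (-3, -6), so rank(T) ≤ 2.
These bounds meet, so rank(T) = 2.

rank(T) = 2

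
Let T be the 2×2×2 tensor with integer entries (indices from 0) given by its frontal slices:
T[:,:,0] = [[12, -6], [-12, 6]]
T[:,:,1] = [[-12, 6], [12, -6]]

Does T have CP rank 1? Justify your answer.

Yes

If T = a ⊗ b ⊗ c then every fibre of T is a multiple of the corresponding factor, so read the factors off the fibres through the nonzero entry T[0,0,0] = 12.
The mode-1 fibre T[:,0,0] = [12, -12] gives a = [1, -1] (primitive direction); the mode-2 fibre T[0,:,0] = [12, -6] gives b = [2, -1]; then c[k] = T[0,0,k] / (a[0]·b[0]) = [12, -12] / 2 = [6, -6].
Expanding [1, -1] ⊗ [2, -1] ⊗ [6, -6] reproduces all 8 entries of T, so T = [1, -1] ⊗ [2, -1] ⊗ [6, -6] and rank(T) ≤ 1.
Equivalently every frontal slice T[:,:,k] is c[k] times the rank-1 matrix [1, -1] ⊗ [2, -1]. So T has rank 1 (it is nonzero).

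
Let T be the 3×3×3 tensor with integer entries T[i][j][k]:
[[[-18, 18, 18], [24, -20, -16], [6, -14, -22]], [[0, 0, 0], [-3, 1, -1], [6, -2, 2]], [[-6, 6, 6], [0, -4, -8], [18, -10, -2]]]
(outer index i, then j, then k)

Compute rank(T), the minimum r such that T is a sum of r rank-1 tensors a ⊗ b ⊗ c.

Lower bound: the mode-2 unfolding of T (rows indexed by j, columns by (i,k) = (0,0), (0,1), (0,2), (1,0), (1,1), (1,2), (2,0), (2,1), (2,2)) is [[-18, 18, 18, 0, 0, 0, -6, 6, 6], [24, -20, -16, -3, 1, -1, 0, -4, -8], [6, -14, -22, 6, -2, 2, 18, -10, -2]].
There the 2×2 minor on rows j ∈ {0, 1}, columns (i,k) ∈ {(0,0), (0,1)} is det [[-18, 18], [24, -20]] = -72 ≠ 0, so this unfolding has rank ≥ 2; CP rank is at least every unfolding rank, so rank(T) ≥ 2. (Flattening ranks never certify an upper bound on CP rank; for that we must actually write T with 2 rank-1 terms.)
Upper bound — finding two terms. Write S_k = T[:,:,k] for the frontal slices: S₀ = [[-18, 24, 6], [0, -3, 6], [-6, 0, 18]], S₁ = [[18, -20, -14], [0, 1, -2], [6, -4, -10]], S₂ = [[18, -16, -22], [0, -1, 2], [6, -8, -2]].
If T = a₁ ⊗ b₁ ⊗ c₁ + a₂ ⊗ b₂ ⊗ c₂ then each S_k = c₁[k]·a₁b₁ᵀ + c₂[k]·a₂b₂ᵀ. S₀ and S₁ are linearly independent, so a₁b₁ᵀ and a₂b₂ᵀ must span the same plane of matrices: they are the rank-1 matrices of the form x·S₀ + y·S₁.
The 2×2 minor of x·S₀ + y·S₁ on rows {0,1}, columns {0,1} is 54·x² − 72·xy + 18·y² = 18·(3·x − y)(x − y), vanishing at (x:y) = (1:3) and (1:1).
M₁ = S₀ + 3·S₁ = [[36, -36, -36], [0, 0, 0], [12, -12, -12]] = 12·[3, 0, 1][1, -1, -1]ᵀ and M₂ = S₀ + S₁ = [[0, 4, -8], [0, -2, 4], [0, -4, 8]] = 2·[2, -1, -2][0, 1, -2]ᵀ, so take a₁ = [3, 0, 1], b₁ = [1, -1, -1], a₂ = [2, -1, -2], b₂ = [0, 1, -2].
Each slice is an integer combination of E₁ = a₁b₁ᵀ and E₂ = a₂b₂ᵀ: S₀ = −6·E₁ + 3·E₂, S₁ = 6·E₁ − E₂, S₂ = 6·E₁ + E₂; reading off coefficients, c₁ = [-6, 6, 6] and c₂ = [3, -1, 1].
Hence T = [3, 0, 1] ⊗ [1, -1, -1] ⊗ [-6, 6, 6] + [2, -1, -2] ⊗ [0, 1, -2] ⊗ [3, -1, 1], so rank(T) ≤ 2.
These bounds meet, so rank(T) = 2.

2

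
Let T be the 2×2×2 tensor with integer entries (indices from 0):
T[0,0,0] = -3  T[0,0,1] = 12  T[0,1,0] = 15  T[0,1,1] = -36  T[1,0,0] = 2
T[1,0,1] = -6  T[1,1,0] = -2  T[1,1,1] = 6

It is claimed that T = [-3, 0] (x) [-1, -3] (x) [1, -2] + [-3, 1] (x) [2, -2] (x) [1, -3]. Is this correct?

Yes

Reconstruct entrywise from the claimed factors. For example, T[1,1,1] = 6 and Σₗ aₗ[1]bₗ[1]cₗ[1] = (0)·(-3)·(-2) + (1)·(-2)·(-3) = 6; checking all 8 entries, every one matches. The claim holds.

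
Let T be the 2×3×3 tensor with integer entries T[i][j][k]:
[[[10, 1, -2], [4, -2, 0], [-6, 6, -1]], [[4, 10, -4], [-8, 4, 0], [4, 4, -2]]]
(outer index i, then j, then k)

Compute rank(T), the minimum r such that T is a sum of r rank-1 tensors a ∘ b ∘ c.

Lower bound: the mode-2 unfolding of T (rows indexed by j, columns by (i,k) = (0,0), (0,1), (0,2), (1,0), (1,1), (1,2)) is [[10, 1, -2, 4, 10, -4], [4, -2, 0, -8, 4, 0], [-6, 6, -1, 4, 4, -2]].
There the 3×3 minor on rows j ∈ {0, 1, 2}, columns (i,k) ∈ {(0,0), (0,1), (1,0)} is det [[10, 1, 4], [4, -2, -8], [-6, 6, 4]] = 480 ≠ 0, so this unfolding has rank ≥ 3; CP rank is at least every unfolding rank, so rank(T) ≥ 3. (This is only a lower bound: in general the CP rank may exceed every unfolding rank, so we still need to exhibit 3 rank-1 terms summing to T.)
Upper bound: T is a sum of 3 rank-1 terms, T = [1, 0] ∘ [1, 1, -1] ∘ [8, -4, 0] + [1, 2] ∘ [1, 2, 0] ∘ [-2, 1, 0] + [1, 2] ∘ [2, 0, 1] ∘ [2, 2, -1] (one valid choice — decompositions are not unique — normalised so each a, b is primitive with positive first nonzero entry; check it by expanding all entries), so rank(T) ≤ 3.
These bounds meet, so rank(T) = 3.

3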